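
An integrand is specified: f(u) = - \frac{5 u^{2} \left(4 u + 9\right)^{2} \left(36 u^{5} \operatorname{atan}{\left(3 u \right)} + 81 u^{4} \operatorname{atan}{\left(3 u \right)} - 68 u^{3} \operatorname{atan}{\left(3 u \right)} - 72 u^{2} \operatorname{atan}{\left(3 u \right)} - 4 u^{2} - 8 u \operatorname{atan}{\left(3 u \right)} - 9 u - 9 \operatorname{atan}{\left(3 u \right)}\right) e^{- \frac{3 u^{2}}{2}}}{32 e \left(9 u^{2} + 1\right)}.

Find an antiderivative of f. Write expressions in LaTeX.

Differentiate the proposed F(u) back; it has to land on f(u) exactly.
Check: d/du[\frac{10 u^{6} e^{- \frac{3 u^{2}}{2}} \operatorname{atan}{\left(3 u \right)}}{3 e} + \frac{45 u^{5} e^{- \frac{3 u^{2}}{2}} \operatorname{atan}{\left(3 u \right)}}{2 e} + \frac{405 u^{4} e^{- \frac{3 u^{2}}{2}} \operatorname{atan}{\left(3 u \right)}}{8 e} + \frac{1215 u^{3} e^{- \frac{3 u^{2}}{2}} \operatorname{atan}{\left(3 u \right)}}{32 e}] = \frac{- 2880 u^{9} \operatorname{atan}{\left(3 u \right)} - 19440 u^{8} \operatorname{atan}{\left(3 u \right)} - 38300 u^{7} \operatorname{atan}{\left(3 u \right)} - 2565 u^{6} \operatorname{atan}{\left(3 u \right)} + 320 u^{6} + 54100 u^{5} \operatorname{atan}{\left(3 u \right)} + 2160 u^{5} + 32760 u^{4} \operatorname{atan}{\left(3 u \right)} + 4860 u^{4} + 6480 u^{3} \operatorname{atan}{\left(3 u \right)} + 3645 u^{3} + 3645 u^{2} \operatorname{atan}{\left(3 u \right)}}{288 e u^{2} e^{\frac{3 u^{2}}{2}} + 32 e e^{\frac{3 u^{2}}{2}}}, which equals f(u).

An antiderivative is F(u) = \frac{10 u^{6} e^{- \frac{3 u^{2}}{2}} \operatorname{atan}{\left(3 u \right)}}{3 e} + \frac{45 u^{5} e^{- \frac{3 u^{2}}{2}} \operatorname{atan}{\left(3 u \right)}}{2 e} + \frac{405 u^{4} e^{- \frac{3 u^{2}}{2}} \operatorname{atan}{\left(3 u \right)}}{8 e} + \frac{1215 u^{3} e^{- \frac{3 u^{2}}{2}} \operatorname{atan}{\left(3 u \right)}}{32 e}.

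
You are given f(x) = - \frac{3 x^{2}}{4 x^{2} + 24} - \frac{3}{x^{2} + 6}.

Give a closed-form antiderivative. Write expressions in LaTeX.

Integrate term by term and add the pieces.
Check: d/dx[- \frac{3 x - \sqrt{6} \operatorname{atan}{\left(\frac{\sqrt{6} x}{6} \right)}}{4}] = \frac{- 3 x^{2} - 12}{4 x^{2} + 24}, which equals f(x).

An antiderivative is F(x) = - \frac{3 x - \sqrt{6} \operatorname{atan}{\left(\frac{\sqrt{6} x}{6} \right)}}{4}.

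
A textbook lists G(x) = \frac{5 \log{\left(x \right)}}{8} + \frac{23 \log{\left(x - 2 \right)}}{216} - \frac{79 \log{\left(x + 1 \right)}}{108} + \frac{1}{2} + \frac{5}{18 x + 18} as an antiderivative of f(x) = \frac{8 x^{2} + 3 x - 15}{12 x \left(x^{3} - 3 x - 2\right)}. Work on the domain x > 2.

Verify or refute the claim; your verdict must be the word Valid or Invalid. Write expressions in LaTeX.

Valid: G'(x) = f(x).

d/dx[G] = \frac{8 x^{2} + 3 x - 15}{12 x^{4} - 36 x^{2} - 24 x}
This equals f(x) exactly, so the claim holds.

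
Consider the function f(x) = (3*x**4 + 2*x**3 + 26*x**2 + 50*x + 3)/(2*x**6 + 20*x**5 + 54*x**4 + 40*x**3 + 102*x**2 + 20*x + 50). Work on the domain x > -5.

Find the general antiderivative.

F(x) = -1/(2*x**2 + 2) - 3/(2*(x + 5)) + C

Recover f(x) by differentiating a candidate F(x); any mismatch rules it out.
Check: d/dx[-1/(2*x**2 + 2) - 3/(2*(x + 5))] = (3*x**4 + 2*x**3 + 26*x**2 + 50*x + 3)/(2*x**6 + 20*x**5 + 54*x**4 + 40*x**3 + 102*x**2 + 20*x + 50) = f(x).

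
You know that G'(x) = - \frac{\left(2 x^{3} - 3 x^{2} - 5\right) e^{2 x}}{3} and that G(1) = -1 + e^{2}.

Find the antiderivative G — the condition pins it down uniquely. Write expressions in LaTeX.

Recognize the product-rule pattern: G'(x) = u'v + uv' with u = - \frac{x^{3}}{3} + x^{2} - x + \frac{4}{3}, v = e^{2 x}, so integration by parts undoes it.
A general antiderivative is \frac{\left(- x^{3} + 3 x^{2} - 3 x + 4\right) e^{2 x}}{3} + C.
The condition gives C = -1 + e^{2} - (e^{2}) = -1.
So G(x) = - \frac{x^{3} e^{2 x}}{3} + x^{2} e^{2 x} - x e^{2 x} + \frac{4 e^{2 x}}{3} - 1.
Check: d/dx[- \frac{x^{3} e^{2 x}}{3} + x^{2} e^{2 x} - x e^{2 x} + \frac{4 e^{2 x}}{3} - 1] = - \frac{2 x^{3} e^{2 x}}{3} + x^{2} e^{2 x} + \frac{5 e^{2 x}}{3}, which equals G'(x).

G(x) = - \frac{x^{3} e^{2 x}}{3} + x^{2} e^{2 x} - x e^{2 x} + \frac{4 e^{2 x}}{3} - 1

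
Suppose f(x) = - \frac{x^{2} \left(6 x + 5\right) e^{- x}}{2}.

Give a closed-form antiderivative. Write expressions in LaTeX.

An antiderivative is F(x) = \frac{\left(6 x^{3} + 23 x^{2} + 46 x + 46\right) e^{- x}}{2}.

f has the shape u'v + uv' for u = 3 x^{3} + \frac{23 x^{2}}{2} + 23 x + 23 and v = e^{- x} — it is the derivative of the product u*v.
Check: d/dx[\frac{\left(6 x^{3} + 23 x^{2} + 46 x + 46\right) e^{- x}}{2}] = \frac{\left(- 6 x^{3} - 5 x^{2}\right) e^{- x}}{2}, which equals f(x).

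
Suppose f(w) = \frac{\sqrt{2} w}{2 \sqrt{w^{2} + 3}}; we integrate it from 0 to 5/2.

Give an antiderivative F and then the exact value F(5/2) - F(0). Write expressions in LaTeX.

The substitution u = \frac{w^{2}}{2} + \frac{3}{2} works: f is exactly (dF/du)*(du/dw) for that inner function.
F(w) = \frac{\sqrt{2} \sqrt{w^{2} + 3}}{2} is an antiderivative of f.
Check: d/dw[\frac{\sqrt{2} \sqrt{w^{2} + 3}}{2}] = \frac{\sqrt{2} w}{2 \sqrt{w^{2} + 3}} = f(w).
F(5/2) = \frac{\sqrt{74}}{4}; F(0) = \frac{\sqrt{6}}{2}.
Integral = F(5/2) - F(0) = - \frac{\sqrt{6}}{2} + \frac{\sqrt{74}}{4}.

Antiderivative: F(w) = \frac{\sqrt{2} \sqrt{w^{2} + 3}}{2}; value = - \frac{\sqrt{6}}{2} + \frac{\sqrt{74}}{4}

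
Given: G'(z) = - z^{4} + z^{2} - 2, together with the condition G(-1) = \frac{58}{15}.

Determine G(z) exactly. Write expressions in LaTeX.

Integrate term by term and add the pieces.
A general antiderivative is - \frac{z^{5}}{5} + \frac{z^{3}}{3} - 2 z + C.
The condition gives C = \frac{58}{15} - (\frac{28}{15}) = 2.
So G(z) = - \frac{z^{5}}{5} + \frac{z^{3}}{3} - 2 z + 2.
Check: d/dz[- \frac{z^{5}}{5} + \frac{z^{3}}{3} - 2 z + 2] = - z^{4} + z^{2} - 2 = G'(z).

G(z) = - \frac{z^{5}}{5} + \frac{z^{3}}{3} - 2 z + 2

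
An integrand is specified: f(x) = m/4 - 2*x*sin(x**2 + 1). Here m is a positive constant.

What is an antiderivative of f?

An antiderivative is F(x) = m*x/4 + cos(x**2 + 1).

An antiderivative F(x) passes only if d/dx[F] lands on f(x) exactly.
Check: d/dx[m*x/4 + cos(x**2 + 1)] = m/4 - 2*x*sin(x**2 + 1) = f(x).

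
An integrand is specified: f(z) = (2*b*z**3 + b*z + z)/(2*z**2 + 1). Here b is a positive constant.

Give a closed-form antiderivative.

An antiderivative is F(z) = (2*b*z**2 + log(2*z**2 + 1))/4.

Check any antiderivative F(z) by computing F'(z) and comparing it with f(z).
Check: d/dz[(2*b*z**2 + log(2*z**2 + 1))/4] = (2*b*z**3 + b*z + z)/(2*z**2 + 1) = f(z).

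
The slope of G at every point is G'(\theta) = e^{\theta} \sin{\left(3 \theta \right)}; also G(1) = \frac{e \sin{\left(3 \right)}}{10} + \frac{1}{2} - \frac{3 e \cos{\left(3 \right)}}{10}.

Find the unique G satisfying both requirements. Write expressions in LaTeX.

A candidate passes only if d/d\theta[G] lands on the given G'(\theta) exactly.
A general antiderivative is \frac{e^{\theta} \sin{\left(3 \theta \right)}}{10} - \frac{3 e^{\theta} \cos{\left(3 \theta \right)}}{10} + C.
The condition gives C = \frac{e \sin{\left(3 \right)}}{10} + \frac{1}{2} - \frac{3 e \cos{\left(3 \right)}}{10} - (\frac{e \sin{\left(3 \right)}}{10} - \frac{3 e \cos{\left(3 \right)}}{10}) = \frac{1}{2}.
So G(\theta) = \frac{e^{\theta} \sin{\left(3 \theta \right)}}{10} - \frac{3 e^{\theta} \cos{\left(3 \theta \right)}}{10} + \frac{1}{2}.
Check: d/d\theta[\frac{e^{\theta} \sin{\left(3 \theta \right)}}{10} - \frac{3 e^{\theta} \cos{\left(3 \theta \right)}}{10} + \frac{1}{2}] = e^{\theta} \sin{\left(3 \theta \right)} = G'(\theta).

G(\theta) = \frac{e^{\theta} \sin{\left(3 \theta \right)}}{10} - \frac{3 e^{\theta} \cos{\left(3 \theta \right)}}{10} + \frac{1}{2}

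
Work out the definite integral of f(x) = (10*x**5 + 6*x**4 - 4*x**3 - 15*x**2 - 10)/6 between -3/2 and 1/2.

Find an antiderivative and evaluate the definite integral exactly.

Check any antiderivative F(x) by computing F'(x) and comparing it with f(x).
F(x) = 5*x**6/18 + x**5/5 - x**4/6 - 5*x**3/6 - 5*x/3 is an antiderivative of f.
Check: d/dx[5*x**6/18 + x**5/5 - x**4/6 - 5*x**3/6 - 5*x/3] = 5*x**5/3 + x**4 - 2*x**3/3 - 5*x**2/2 - 5/3, which equals f(x).
F(1/2) = -5399/5760; F(-3/2) = 3913/640.
Integral = F(1/2) - F(-3/2) = -5077/720.

Antiderivative: F(x) = 5*x**6/18 + x**5/5 - x**4/6 - 5*x**3/6 - 5*x/3; value = -5077/720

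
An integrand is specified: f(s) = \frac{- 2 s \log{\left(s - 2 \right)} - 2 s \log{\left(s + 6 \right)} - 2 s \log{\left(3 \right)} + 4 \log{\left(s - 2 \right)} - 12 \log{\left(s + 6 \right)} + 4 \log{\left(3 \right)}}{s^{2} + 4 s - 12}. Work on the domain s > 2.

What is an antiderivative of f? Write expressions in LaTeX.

f has the shape u'v + uv' for u = - 2 \log{\left(3 s - 6 \right)} and v = \log{\left(s + 6 \right)} — it is the derivative of the product u*v.
Check: d/ds[- 2 \log{\left(s + 6 \right)} \log{\left(3 s - 6 \right)}] = \frac{- 2 s \log{\left(s - 2 \right)} - 2 s \log{\left(s + 6 \right)} - 2 s \log{\left(3 \right)} + 4 \log{\left(s - 2 \right)} - 12 \log{\left(s + 6 \right)} + 4 \log{\left(3 \right)}}{s^{2} + 4 s - 12} = f(s).

An antiderivative is F(s) = - 2 \log{\left(s + 6 \right)} \log{\left(3 s - 6 \right)}.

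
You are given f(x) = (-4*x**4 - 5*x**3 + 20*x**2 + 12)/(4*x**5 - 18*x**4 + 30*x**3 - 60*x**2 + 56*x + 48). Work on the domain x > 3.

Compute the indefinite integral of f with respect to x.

Factor the denominator (2*(x - 3)*(x - 2)*(2*x + 1)*(x**2 + 4)) and decompose: f = (177*x - 1406)/(884*(x**2 + 4)) + 139/(595*(2*x + 1)) + 3/(20*(x - 2)) - 267/(182*(x - 3)); each piece integrates to a log, atan, or power term.
Check: d/dx[(-90780*log(x - 3) + 9282*log(x - 2) + 7228*log(x + 1/2) + 6195*log(x**2 + 4) - 49210*atan(x/2))/61880] = (-4*x**4 - 5*x**3 + 20*x**2 + 12)/(4*x**5 - 18*x**4 + 30*x**3 - 60*x**2 + 56*x + 48) = f(x).

F(x) = (-90780*log(x - 3) + 9282*log(x - 2) + 7228*log(x + 1/2) + 6195*log(x**2 + 4) - 49210*atan(x/2))/61880 + C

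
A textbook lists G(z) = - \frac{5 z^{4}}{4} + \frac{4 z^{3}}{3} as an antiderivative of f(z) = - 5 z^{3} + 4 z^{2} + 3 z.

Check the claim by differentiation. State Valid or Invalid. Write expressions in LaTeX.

d/dz[G] = - 5 z^{3} + 4 z^{2}
d/dz[G] - f(z) = - 3 z != 0.

Invalid: d/dz[G] - f = - 3 z, which is not 0.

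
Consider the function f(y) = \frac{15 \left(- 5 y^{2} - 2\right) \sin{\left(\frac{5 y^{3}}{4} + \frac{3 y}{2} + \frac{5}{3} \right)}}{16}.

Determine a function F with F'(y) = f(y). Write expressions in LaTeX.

f matches the chain-rule pattern g'(h)*h' with inner function h(y) = \frac{5 y^{3}}{4} + \frac{3 y}{2} + \frac{5}{3}; substituting u = h(y) collapses the integral.
Check: d/dy[\frac{5 \cos{\left(\frac{5 y^{3}}{4} + \frac{3 y}{2} + \frac{5}{3} \right)}}{4}] = - \frac{75 y^{2} \sin{\left(\frac{5 y^{3}}{4} + \frac{3 y}{2} + \frac{5}{3} \right)}}{16} - \frac{15 \sin{\left(\frac{5 y^{3}}{4} + \frac{3 y}{2} + \frac{5}{3} \right)}}{8}, which equals f(y).

An antiderivative is F(y) = \frac{5 \cos{\left(\frac{5 y^{3}}{4} + \frac{3 y}{2} + \frac{5}{3} \right)}}{4}.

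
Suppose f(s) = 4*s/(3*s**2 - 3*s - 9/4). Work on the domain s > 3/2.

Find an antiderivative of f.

An antiderivative is F(s) = log(s - 3/2) + log(s + 1/2)/3.

Factor the denominator (3*(2*s - 3)*(2*s + 1)) and decompose: f = 2/(3*(2*s + 1)) + 2/(2*s - 3); each piece integrates to a log, atan, or power term.
Check: d/ds[log(s - 3/2) + log(s + 1/2)/3] = 16*s/(12*s**2 - 12*s - 9), which equals f(s).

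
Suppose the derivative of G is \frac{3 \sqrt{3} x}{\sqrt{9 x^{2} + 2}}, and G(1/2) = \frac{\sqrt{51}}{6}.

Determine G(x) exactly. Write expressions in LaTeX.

G'(x) matches the chain-rule pattern g'(h)*h' with inner function h(x) = 3 x^{2} + \frac{2}{3}; substituting u = h(x) collapses the integral.
A general antiderivative is \sqrt{3 x^{2} + \frac{2}{3}} + C.
The condition gives C = \frac{\sqrt{51}}{6} - (\frac{\sqrt{51}}{6}) = 0.
So G(x) = \frac{\sqrt{3} \sqrt{9 x^{2} + 2}}{3}.
Check: d/dx[\frac{\sqrt{3} \sqrt{9 x^{2} + 2}}{3}] = \frac{3 \sqrt{3} x}{\sqrt{9 x^{2} + 2}} = G'(x).

G(x) = \frac{\sqrt{3} \sqrt{9 x^{2} + 2}}{3}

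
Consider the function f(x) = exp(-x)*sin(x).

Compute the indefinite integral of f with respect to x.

Differentiate the proposed F(x) back; it has to land on f(x) exactly.
Check: d/dx[-exp(-x)*sin(x)/2 - exp(-x)*cos(x)/2] = exp(-x)*sin(x) = f(x).

F(x) = -exp(-x)*sin(x)/2 - exp(-x)*cos(x)/2 + C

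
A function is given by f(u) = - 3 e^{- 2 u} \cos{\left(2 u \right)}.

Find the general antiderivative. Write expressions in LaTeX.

Since d/du undoes antidifferentiation here, F'(u) = f(u) is required of F(u).
Check: d/du[\frac{\left(- 3 \sin{\left(2 u \right)} + 3 \cos{\left(2 u \right)}\right) e^{- 2 u}}{4}] = - 3 e^{- 2 u} \cos{\left(2 u \right)} = f(u).

F(u) = \frac{\left(- 3 \sin{\left(2 u \right)} + 3 \cos{\left(2 u \right)}\right) e^{- 2 u}}{4} + C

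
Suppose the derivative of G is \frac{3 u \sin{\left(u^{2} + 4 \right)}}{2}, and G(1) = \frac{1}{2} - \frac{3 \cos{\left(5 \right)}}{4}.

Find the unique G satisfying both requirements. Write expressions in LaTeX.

G(u) = - \frac{3 \cos{\left(u^{2} + 4 \right)} - 2}{4}

G'(u) matches the chain-rule pattern g'(h)*h' with inner function h(u) = u^{2} + 4; substituting w = h(u) collapses the integral.
A general antiderivative is - \frac{3 \cos{\left(u^{2} + 4 \right)}}{4} + C.
The condition gives C = \frac{1}{2} - \frac{3 \cos{\left(5 \right)}}{4} - (- \frac{3 \cos{\left(5 \right)}}{4}) = \frac{1}{2}.
So G(u) = - \frac{3 \cos{\left(u^{2} + 4 \right)} - 2}{4}.
Check: d/du[- \frac{3 \cos{\left(u^{2} + 4 \right)} - 2}{4}] = \frac{3 u \sin{\left(u^{2} + 4 \right)}}{2} = G'(u).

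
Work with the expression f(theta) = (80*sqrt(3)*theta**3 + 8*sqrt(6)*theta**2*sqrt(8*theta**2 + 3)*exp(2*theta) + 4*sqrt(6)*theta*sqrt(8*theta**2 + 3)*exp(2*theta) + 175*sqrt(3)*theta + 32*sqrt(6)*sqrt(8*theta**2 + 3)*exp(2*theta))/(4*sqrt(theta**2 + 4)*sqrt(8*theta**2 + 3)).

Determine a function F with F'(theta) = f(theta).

An antiderivative is F(theta) = 5*sqrt(3)*sqrt(theta**2 + 4)*sqrt(8*theta**2 + 3)/4 + sqrt(6)*sqrt(theta**2 + 4)*exp(2*theta).

Recognize the product-rule pattern: f = u'v + uv' with u = 3*sqrt(3*theta**2/2 + 6)/2, v = 5*sqrt(4*theta**2 + 3/2)/3 + 4*exp(2*theta)/3, so integration by parts undoes it.
Check: d/dtheta[5*sqrt(3)*sqrt(theta**2 + 4)*sqrt(8*theta**2 + 3)/4 + sqrt(6)*sqrt(theta**2 + 4)*exp(2*theta)] = (80*sqrt(3)*theta**3 + 8*sqrt(6)*theta**2*sqrt(8*theta**2 + 3)*exp(2*theta) + 4*sqrt(6)*theta*sqrt(8*theta**2 + 3)*exp(2*theta) + 175*sqrt(3)*theta + 32*sqrt(6)*sqrt(8*theta**2 + 3)*exp(2*theta))/(4*sqrt(theta**2 + 4)*sqrt(8*theta**2 + 3)) = f(theta).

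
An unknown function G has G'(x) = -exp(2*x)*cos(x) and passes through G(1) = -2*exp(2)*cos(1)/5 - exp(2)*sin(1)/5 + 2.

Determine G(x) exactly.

For G(x) to be correct, d/dx[G] must agree with the stated G'(x) identically.
A general antiderivative is -exp(2*x)*sin(x)/5 - 2*exp(2*x)*cos(x)/5 + C.
The condition gives C = -2*exp(2)*cos(1)/5 - exp(2)*sin(1)/5 + 2 - (-2*exp(2)*cos(1)/5 - exp(2)*sin(1)/5) = 2.
So G(x) = -(exp(2*x)*sin(x) + 2*exp(2*x)*cos(x) - 10)/5.
Check: d/dx[-(exp(2*x)*sin(x) + 2*exp(2*x)*cos(x) - 10)/5] = -exp(2*x)*cos(x) = G'(x).

G(x) = -(exp(2*x)*sin(x) + 2*exp(2*x)*cos(x) - 10)/5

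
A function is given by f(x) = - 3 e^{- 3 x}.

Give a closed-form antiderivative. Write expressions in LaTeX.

An antiderivative is F(x) = e^{- 3 x}.

Since d/dx undoes antidifferentiation here, F'(x) = f(x) is required of F(x).
Check: d/dx[e^{- 3 x}] = - 3 e^{- 3 x} = f(x).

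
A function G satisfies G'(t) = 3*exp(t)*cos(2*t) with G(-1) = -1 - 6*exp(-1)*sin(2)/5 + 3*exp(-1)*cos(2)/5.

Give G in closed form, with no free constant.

Since d/dt undoes antidifferentiation here, G(t) must give back the stated G'(t).
A general antiderivative is 6*exp(t)*sin(2*t)/5 + 3*exp(t)*cos(2*t)/5 + C.
The condition gives C = -1 - 6*exp(-1)*sin(2)/5 + 3*exp(-1)*cos(2)/5 - (-6*exp(-1)*sin(2)/5 + 3*exp(-1)*cos(2)/5) = -1.
So G(t) = (6*exp(t)*sin(2*t) + 3*exp(t)*cos(2*t) - 5)/5.
Check: d/dt[(6*exp(t)*sin(2*t) + 3*exp(t)*cos(2*t) - 5)/5] = 3*exp(t)*cos(2*t) = G'(t).

G(t) = (6*exp(t)*sin(2*t) + 3*exp(t)*cos(2*t) - 5)/5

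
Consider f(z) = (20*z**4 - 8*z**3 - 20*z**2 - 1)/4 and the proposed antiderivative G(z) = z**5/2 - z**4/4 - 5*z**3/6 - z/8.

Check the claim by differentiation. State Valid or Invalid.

Invalid: d/dz[G] - f = -5*z**4/2 + z**3 + 5*z**2/2 + 1/8, which is not 0.

d/dz[G] = 5*z**4/2 - z**3 - 5*z**2/2 - 1/8
d/dz[G] - f(z) = -5*z**4/2 + z**3 + 5*z**2/2 + 1/8 != 0.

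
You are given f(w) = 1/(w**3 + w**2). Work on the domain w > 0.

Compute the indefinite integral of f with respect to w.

F(w) = (-w*log(w) + w*log(w + 1) - 1)/w + C

The denominator factors as w**2*(w + 1); partial fractions split f into directly integrable pieces: 1/(w + 1) - 1/w + w**(-2).
Check: d/dw[(-w*log(w) + w*log(w + 1) - 1)/w] = 1/(w**3 + w**2) = f(w).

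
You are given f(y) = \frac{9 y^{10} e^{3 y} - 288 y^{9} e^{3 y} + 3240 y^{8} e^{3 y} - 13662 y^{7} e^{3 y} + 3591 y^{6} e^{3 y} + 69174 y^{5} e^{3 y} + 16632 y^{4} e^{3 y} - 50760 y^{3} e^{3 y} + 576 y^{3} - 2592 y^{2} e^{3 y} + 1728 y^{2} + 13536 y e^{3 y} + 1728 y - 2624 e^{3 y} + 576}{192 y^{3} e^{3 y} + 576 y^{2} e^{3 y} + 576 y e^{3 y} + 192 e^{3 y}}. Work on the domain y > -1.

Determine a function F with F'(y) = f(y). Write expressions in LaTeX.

Check any antiderivative F(y) by computing F'(y) and comparing it with f(y).
Check: d/dy[\frac{9 y^{10} e^{3 y} - 342 y^{9} e^{3 y} + 4833 y^{8} e^{3 y} - 29592 y^{7} e^{3 y} + 58968 y^{6} e^{3 y} + 66528 y^{5} e^{3 y} - 99792 y^{4} e^{3 y} - 6912 y^{3} e^{3 y} + 44928 y^{2} e^{3 y} - 1536 y^{2} - 18432 y e^{3 y} - 3072 y + 1280 e^{3 y} - 1536}{1536 y^{2} e^{3 y} + 3072 y e^{3 y} + 1536 e^{3 y}}] = \frac{9 y^{10} e^{3 y} - 288 y^{9} e^{3 y} + 3240 y^{8} e^{3 y} - 13662 y^{7} e^{3 y} + 3591 y^{6} e^{3 y} + 69174 y^{5} e^{3 y} + 16632 y^{4} e^{3 y} - 50760 y^{3} e^{3 y} + 576 y^{3} - 2592 y^{2} e^{3 y} + 1728 y^{2} + 13536 y e^{3 y} + 1728 y - 2624 e^{3 y} + 576}{192 y^{3} e^{3 y} + 576 y^{2} e^{3 y} + 576 y e^{3 y} + 192 e^{3 y}} = f(y).

An antiderivative is F(y) = \frac{9 y^{10} e^{3 y} - 342 y^{9} e^{3 y} + 4833 y^{8} e^{3 y} - 29592 y^{7} e^{3 y} + 58968 y^{6} e^{3 y} + 66528 y^{5} e^{3 y} - 99792 y^{4} e^{3 y} - 6912 y^{3} e^{3 y} + 44928 y^{2} e^{3 y} - 1536 y^{2} - 18432 y e^{3 y} - 3072 y + 1280 e^{3 y} - 1536}{1536 y^{2} e^{3 y} + 3072 y e^{3 y} + 1536 e^{3 y}}.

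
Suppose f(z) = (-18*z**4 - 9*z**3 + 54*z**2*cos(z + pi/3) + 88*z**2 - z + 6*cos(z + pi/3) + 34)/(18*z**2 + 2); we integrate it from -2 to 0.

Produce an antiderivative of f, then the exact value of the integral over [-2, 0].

A first test for any F(z): its z-derivative must equal f(z) identically.
F(z) = -(4*z**3 + 3*z**2 - 60*z - 36*sin(z + pi/3) - 48*atan(3*z))/12 is an antiderivative of f.
Check: d/dz[-(4*z**3 + 3*z**2 - 60*z - 36*sin(z + pi/3) - 48*atan(3*z))/12] = (-18*z**4 - 9*z**3 + 54*z**2*cos(z + pi/3) + 88*z**2 - z + 6*cos(z + pi/3) + 34)/(18*z**2 + 2) = f(z).
F(0) = 3*sqrt(3)/2; F(-2) = -25/3 - 4*atan(6) + 3*cos(pi/6 + 2).
Integral = F(0) - F(-2) = -3*cos(pi/6 + 2) + 3*sqrt(3)/2 + 4*atan(6) + 25/3.

Antiderivative: F(z) = -(4*z**3 + 3*z**2 - 60*z - 36*sin(z + pi/3) - 48*atan(3*z))/12; value = -3*cos(pi/6 + 2) + 3*sqrt(3)/2 + 4*atan(6) + 25/3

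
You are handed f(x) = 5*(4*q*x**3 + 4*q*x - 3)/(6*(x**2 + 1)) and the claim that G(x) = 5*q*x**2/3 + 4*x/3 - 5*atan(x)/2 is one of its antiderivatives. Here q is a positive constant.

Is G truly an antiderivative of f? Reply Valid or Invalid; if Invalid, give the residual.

Invalid: d/dx[G] - f = 4/3, which is not 0.

d/dx[G] = (20*q*x**3 + 20*q*x + 8*x**2 - 7)/(6*x**2 + 6)
d/dx[G] - f(x) = 4/3 != 0.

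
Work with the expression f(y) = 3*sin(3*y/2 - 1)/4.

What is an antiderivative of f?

Whatever form F(y) takes, F'(y) = f(y) is non-negotiable.
Check: d/dy[-cos(3*y/2 - 1)/2] = 3*sin(3*y/2 - 1)/4 = f(y).

An antiderivative is F(y) = -cos(3*y/2 - 1)/2.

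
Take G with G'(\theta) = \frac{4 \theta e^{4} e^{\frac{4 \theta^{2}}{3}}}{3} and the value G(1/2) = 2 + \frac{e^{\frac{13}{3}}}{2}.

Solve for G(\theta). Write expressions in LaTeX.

G(\theta) = \frac{e^{4} e^{\frac{4 \theta^{2}}{3}}}{2} + 2

The substitution u = \frac{4 \theta^{2}}{3} + 4 works: G'(\theta) is exactly (dG/du)*(du/d\theta) for that inner function.
A general antiderivative is \frac{e^{\frac{4 \theta^{2}}{3} + 4}}{2} + C.
The condition gives C = 2 + \frac{e^{\frac{13}{3}}}{2} - (\frac{e^{\frac{13}{3}}}{2}) = 2.
So G(\theta) = \frac{e^{4} e^{\frac{4 \theta^{2}}{3}}}{2} + 2.
Check: d/d\theta[\frac{e^{4} e^{\frac{4 \theta^{2}}{3}}}{2} + 2] = \frac{4 \theta e^{4} e^{\frac{4 \theta^{2}}{3}}}{3} = G'(\theta).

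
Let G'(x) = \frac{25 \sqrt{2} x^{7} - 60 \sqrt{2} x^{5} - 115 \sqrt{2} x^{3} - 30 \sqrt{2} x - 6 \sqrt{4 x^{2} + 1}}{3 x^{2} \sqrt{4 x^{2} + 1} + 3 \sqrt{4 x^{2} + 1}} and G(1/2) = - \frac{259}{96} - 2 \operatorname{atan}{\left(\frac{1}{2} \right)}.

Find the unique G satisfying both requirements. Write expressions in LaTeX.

Differentiate the proposed G(x) back; it has to land on the given G'(x).
A general antiderivative is \frac{5 \sqrt{2 x^{2} + \frac{1}{2}} \left(\frac{x^{4}}{3} - 2 x^{2} - 1\right)}{2} - 2 \operatorname{atan}{\left(x \right)} + C.
The condition gives C = - \frac{259}{96} - 2 \operatorname{atan}{\left(\frac{1}{2} \right)} - (- \frac{355}{96} - 2 \operatorname{atan}{\left(\frac{1}{2} \right)}) = 1.
So G(x) = \frac{5 \sqrt{2} x^{4} \sqrt{4 x^{2} + 1} - 30 \sqrt{2} x^{2} \sqrt{4 x^{2} + 1} - 15 \sqrt{2} \sqrt{4 x^{2} + 1} - 24 \operatorname{atan}{\left(x \right)} + 12}{12}.
Check: d/dx[\frac{5 \sqrt{2} x^{4} \sqrt{4 x^{2} + 1} - 30 \sqrt{2} x^{2} \sqrt{4 x^{2} + 1} - 15 \sqrt{2} \sqrt{4 x^{2} + 1} - 24 \operatorname{atan}{\left(x \right)} + 12}{12}] = \frac{25 \sqrt{2} x^{7} - 60 \sqrt{2} x^{5} - 115 \sqrt{2} x^{3} - 30 \sqrt{2} x - 6 \sqrt{4 x^{2} + 1}}{3 x^{2} \sqrt{4 x^{2} + 1} + 3 \sqrt{4 x^{2} + 1}} = G'(x).

G(x) = \frac{5 \sqrt{2} x^{4} \sqrt{4 x^{2} + 1} - 30 \sqrt{2} x^{2} \sqrt{4 x^{2} + 1} - 15 \sqrt{2} \sqrt{4 x^{2} + 1} - 24 \operatorname{atan}{\left(x \right)} + 12}{12}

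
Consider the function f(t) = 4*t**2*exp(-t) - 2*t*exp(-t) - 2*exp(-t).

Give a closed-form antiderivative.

An antiderivative is F(t) = (-4*t**2 - 6*t - 4)*exp(-t).

Recognize the product-rule pattern: f = u'v + uv' with u = -4*t**2 - 6*t - 4, v = exp(-t), so integration by parts undoes it.
Check: d/dt[(-4*t**2 - 6*t - 4)*exp(-t)] = (4*t**2 - 2*t - 2)*exp(-t), which equals f(t).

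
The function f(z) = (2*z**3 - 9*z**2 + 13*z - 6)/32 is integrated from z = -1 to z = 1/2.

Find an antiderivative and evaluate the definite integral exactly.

Antiderivative: F(z) = (-z**2/4 + 3*z/4 - 1/2)**2/4; value = -567/1024

The substitution u = -z**2/4 + 3*z/4 - 1/2 works: f is exactly (dF/du)*(du/dz) for that inner function.
F(z) = (-z**2/4 + 3*z/4 - 1/2)**2/4 is an antiderivative of f.
Check: d/dz[(-z**2/4 + 3*z/4 - 1/2)**2/4] = z**3/16 - 9*z**2/32 + 13*z/32 - 3/16, which equals f(z).
F(1/2) = 9/1024; F(-1) = 9/16.
Integral = F(1/2) - F(-1) = -567/1024.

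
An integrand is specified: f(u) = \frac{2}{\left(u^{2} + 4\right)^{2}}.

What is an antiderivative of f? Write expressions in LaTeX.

Differentiate the proposed F(u) back; it has to land on f(u) exactly.
Check: d/du[\frac{u^{2} \operatorname{atan}{\left(\frac{u}{2} \right)} + 2 u + 4 \operatorname{atan}{\left(\frac{u}{2} \right)}}{8 \left(u^{2} + 4\right)}] = \frac{2}{u^{4} + 8 u^{2} + 16}, which equals f(u).

An antiderivative is F(u) = \frac{u^{2} \operatorname{atan}{\left(\frac{u}{2} \right)} + 2 u + 4 \operatorname{atan}{\left(\frac{u}{2} \right)}}{8 \left(u^{2} + 4\right)}.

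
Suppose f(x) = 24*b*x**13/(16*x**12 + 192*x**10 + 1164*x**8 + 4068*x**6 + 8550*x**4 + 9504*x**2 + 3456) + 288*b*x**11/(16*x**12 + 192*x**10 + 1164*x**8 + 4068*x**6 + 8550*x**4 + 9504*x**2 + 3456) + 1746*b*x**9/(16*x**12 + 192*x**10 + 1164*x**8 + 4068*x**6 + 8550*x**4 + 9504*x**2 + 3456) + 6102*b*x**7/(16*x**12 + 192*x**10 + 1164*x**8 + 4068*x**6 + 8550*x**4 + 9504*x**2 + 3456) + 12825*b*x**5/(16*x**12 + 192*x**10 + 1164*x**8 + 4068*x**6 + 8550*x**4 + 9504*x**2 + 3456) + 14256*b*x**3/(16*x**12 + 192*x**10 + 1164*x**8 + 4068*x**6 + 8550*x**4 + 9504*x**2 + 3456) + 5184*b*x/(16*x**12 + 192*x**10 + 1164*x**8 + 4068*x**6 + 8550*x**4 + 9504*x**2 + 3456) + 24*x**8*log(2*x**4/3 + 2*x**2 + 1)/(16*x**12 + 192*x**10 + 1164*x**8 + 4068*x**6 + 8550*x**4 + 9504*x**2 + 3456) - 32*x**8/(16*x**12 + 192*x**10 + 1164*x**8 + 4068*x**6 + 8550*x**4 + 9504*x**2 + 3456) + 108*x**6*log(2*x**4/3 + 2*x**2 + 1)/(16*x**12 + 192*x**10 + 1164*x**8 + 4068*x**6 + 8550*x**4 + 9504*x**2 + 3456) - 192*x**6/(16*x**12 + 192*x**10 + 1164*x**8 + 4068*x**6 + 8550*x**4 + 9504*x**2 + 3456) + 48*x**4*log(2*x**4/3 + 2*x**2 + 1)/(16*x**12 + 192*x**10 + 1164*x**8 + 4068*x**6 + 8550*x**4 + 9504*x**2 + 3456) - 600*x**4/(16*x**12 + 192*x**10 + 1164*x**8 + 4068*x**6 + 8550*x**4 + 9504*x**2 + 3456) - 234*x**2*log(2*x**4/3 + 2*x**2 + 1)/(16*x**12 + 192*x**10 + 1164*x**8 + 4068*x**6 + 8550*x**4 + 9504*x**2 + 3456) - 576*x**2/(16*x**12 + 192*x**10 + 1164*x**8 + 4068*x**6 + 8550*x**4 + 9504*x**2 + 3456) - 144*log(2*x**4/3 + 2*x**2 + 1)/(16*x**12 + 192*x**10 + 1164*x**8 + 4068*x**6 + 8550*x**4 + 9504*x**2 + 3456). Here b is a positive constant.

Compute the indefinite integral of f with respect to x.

Integrate term by term and add the pieces.
Check: d/dx[(6*b*x**6 + 27*b*x**4 + 72*b*x**2 - 4*x*log(2*x**4/3 + 2*x**2 + 1))/(8*x**4 + 36*x**2 + 96)] = (24*b*x**13 + 288*b*x**11 + 1746*b*x**9 + 6102*b*x**7 + 12825*b*x**5 + 14256*b*x**3 + 5184*b*x + 24*x**8*log(2*x**4/3 + 2*x**2 + 1) - 32*x**8 + 108*x**6*log(2*x**4/3 + 2*x**2 + 1) - 192*x**6 + 48*x**4*log(2*x**4/3 + 2*x**2 + 1) - 600*x**4 - 234*x**2*log(2*x**4/3 + 2*x**2 + 1) - 576*x**2 - 144*log(2*x**4/3 + 2*x**2 + 1))/(16*x**12 + 192*x**10 + 1164*x**8 + 4068*x**6 + 8550*x**4 + 9504*x**2 + 3456), which equals f(x).

F(x) = (6*b*x**6 + 27*b*x**4 + 72*b*x**2 - 4*x*log(2*x**4/3 + 2*x**2 + 1))/(8*x**4 + 36*x**2 + 96) + C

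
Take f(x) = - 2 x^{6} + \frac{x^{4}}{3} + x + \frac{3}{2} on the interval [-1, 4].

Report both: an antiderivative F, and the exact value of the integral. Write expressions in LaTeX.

The integrand splits into summands that can be handled one at a time.
F(x) = - \frac{2 x^{7}}{7} + \frac{x^{5}}{15} + \frac{x^{2}}{2} + \frac{3 x}{2} is an antiderivative of f.
Check: d/dx[- \frac{2 x^{7}}{7} + \frac{x^{5}}{15} + \frac{x^{2}}{2} + \frac{3 x}{2}] = - 2 x^{6} + \frac{x^{4}}{3} + x + \frac{3}{2} = f(x).
F(4) = - \frac{482882}{105}; F(-1) = - \frac{82}{105}.
Integral = F(4) - F(-1) = - \frac{96560}{21}.

Antiderivative: F(x) = - \frac{2 x^{7}}{7} + \frac{x^{5}}{15} + \frac{x^{2}}{2} + \frac{3 x}{2}; value = - \frac{96560}{21}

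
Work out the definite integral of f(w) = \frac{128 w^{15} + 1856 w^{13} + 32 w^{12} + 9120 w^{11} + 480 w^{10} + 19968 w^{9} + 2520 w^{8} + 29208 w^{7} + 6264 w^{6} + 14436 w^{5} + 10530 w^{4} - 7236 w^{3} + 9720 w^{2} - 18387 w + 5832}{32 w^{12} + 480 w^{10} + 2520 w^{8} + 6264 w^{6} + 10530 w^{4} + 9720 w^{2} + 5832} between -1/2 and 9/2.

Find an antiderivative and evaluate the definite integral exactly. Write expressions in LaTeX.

Any candidate F(w) must reproduce f(w) exactly when differentiated.
F(w) = \frac{16 w^{10} + 104 w^{8} + 16 w^{7} + 92 w^{6} + 120 w^{5} + 288 w^{4} + 180 w^{3} + 192 w^{2} + 216 w + 639}{4 \left(w^{2} + 6\right) \left(4 w^{4} + 6 w^{2} + 9\right)} is an antiderivative of f.
Check: d/dw[\frac{16 w^{10} + 104 w^{8} + 16 w^{7} + 92 w^{6} + 120 w^{5} + 288 w^{4} + 180 w^{3} + 192 w^{2} + 216 w + 639}{4 \left(w^{2} + 6\right) \left(4 w^{4} + 6 w^{2} + 9\right)}] = \frac{128 w^{15} + 1856 w^{13} + 32 w^{12} + 9120 w^{11} + 480 w^{10} + 19968 w^{9} + 2520 w^{8} + 29208 w^{7} + 6264 w^{6} + 14436 w^{5} + 10530 w^{4} - 7236 w^{3} + 9720 w^{2} - 18387 w + 5832}{32 w^{12} + 480 w^{10} + 2520 w^{8} + 6264 w^{6} + 10530 w^{4} + 9720 w^{2} + 5832} = f(w).
F(9/2) = \frac{524031911}{1322160}; F(-1/2) = \frac{36639}{17200}.
Integral = F(9/2) - F(-1/2) = \frac{7003833007}{17766525}.

Antiderivative: F(w) = \frac{16 w^{10} + 104 w^{8} + 16 w^{7} + 92 w^{6} + 120 w^{5} + 288 w^{4} + 180 w^{3} + 192 w^{2} + 216 w + 639}{4 \left(w^{2} + 6\right) \left(4 w^{4} + 6 w^{2} + 9\right)}; value = \frac{7003833007}{17766525}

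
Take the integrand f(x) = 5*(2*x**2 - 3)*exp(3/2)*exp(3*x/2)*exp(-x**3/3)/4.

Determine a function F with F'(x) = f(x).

An antiderivative is F(x) = -5*exp(-x**3/3 + 3*x/2 + 3/2)/2.

The substitution u = -x**3/3 + 3*x/2 + 3/2 works: f is exactly (dF/du)*(du/dx) for that inner function.
Check: d/dx[-5*exp(-x**3/3 + 3*x/2 + 3/2)/2] = 5*x**2*exp(3/2)*exp(3*x/2)*exp(-x**3/3)/2 - 15*exp(3/2)*exp(3*x/2)*exp(-x**3/3)/4, which equals f(x).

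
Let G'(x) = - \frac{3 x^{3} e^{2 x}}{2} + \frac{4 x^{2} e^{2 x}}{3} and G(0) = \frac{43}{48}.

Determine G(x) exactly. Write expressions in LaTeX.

Recognize the product-rule pattern: G'(x) = u'v + uv' with u = - \frac{3 x^{3}}{4} + \frac{43 x^{2}}{24} - \frac{43 x}{24} + \frac{43}{48}, v = e^{2 x}, so integration by parts undoes it.
A general antiderivative is \frac{\left(- 36 x^{3} + 86 x^{2} - 86 x + 43\right) e^{2 x}}{48} + C.
The condition gives C = \frac{43}{48} - (\frac{43}{48}) = 0.
So G(x) = - \frac{\left(36 x^{3} - 86 x^{2} + 86 x - 43\right) e^{2 x}}{48}.
Check: d/dx[- \frac{\left(36 x^{3} - 86 x^{2} + 86 x - 43\right) e^{2 x}}{48}] = - \frac{3 x^{3} e^{2 x}}{2} + \frac{4 x^{2} e^{2 x}}{3} = G'(x).

G(x) = - \frac{\left(36 x^{3} - 86 x^{2} + 86 x - 43\right) e^{2 x}}{48}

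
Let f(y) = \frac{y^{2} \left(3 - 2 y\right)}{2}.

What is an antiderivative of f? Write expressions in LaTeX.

An antiderivative is F(y) = \frac{y^{3} \left(2 - y\right)}{4}.

An antiderivative F(y) passes only if d/dy[F] lands on f(y) exactly.
Check: d/dy[\frac{y^{3} \left(2 - y\right)}{4}] = - y^{3} + \frac{3 y^{2}}{2}, which equals f(y).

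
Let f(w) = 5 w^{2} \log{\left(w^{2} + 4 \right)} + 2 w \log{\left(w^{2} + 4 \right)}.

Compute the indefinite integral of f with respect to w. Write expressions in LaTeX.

F(w) = \frac{5 w^{3} \log{\left(w^{2} + 4 \right)}}{3} - \frac{10 w^{3}}{9} + w^{2} \log{\left(w^{2} + 4 \right)} - w^{2} + \frac{40 w}{3} + 4 \log{\left(w^{2} + 4 \right)} - \frac{80 \operatorname{atan}{\left(\frac{w}{2} \right)}}{3} + C

The integrand splits into summands that can be handled one at a time.
Check: d/dw[\frac{5 w^{3} \log{\left(w^{2} + 4 \right)}}{3} - \frac{10 w^{3}}{9} + w^{2} \log{\left(w^{2} + 4 \right)} - w^{2} + \frac{40 w}{3} + 4 \log{\left(w^{2} + 4 \right)} - \frac{80 \operatorname{atan}{\left(\frac{w}{2} \right)}}{3}] = 5 w^{2} \log{\left(w^{2} + 4 \right)} + 2 w \log{\left(w^{2} + 4 \right)} = f(w).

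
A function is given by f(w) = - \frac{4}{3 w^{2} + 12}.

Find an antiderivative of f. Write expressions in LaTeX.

An antiderivative is F(w) = - \frac{2 \operatorname{atan}{\left(\frac{w}{2} \right)}}{3}.

Any candidate F(w) must reproduce f(w) exactly when differentiated.
Check: d/dw[- \frac{2 \operatorname{atan}{\left(\frac{w}{2} \right)}}{3}] = - \frac{4}{3 w^{2} + 12} = f(w).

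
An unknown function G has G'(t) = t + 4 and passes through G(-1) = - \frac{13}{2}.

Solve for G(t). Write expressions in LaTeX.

Since d/dt undoes antidifferentiation here, G(t) must give back the stated G'(t).
A general antiderivative is \frac{t^{2}}{2} + 4 t - 3 + C.
The condition gives C = - \frac{13}{2} - (- \frac{13}{2}) = 0.
So G(t) = \frac{t^{2}}{2} + 4 t - 3.
Check: d/dt[\frac{t^{2}}{2} + 4 t - 3] = t + 4 = G'(t).

G(t) = \frac{t^{2}}{2} + 4 t - 3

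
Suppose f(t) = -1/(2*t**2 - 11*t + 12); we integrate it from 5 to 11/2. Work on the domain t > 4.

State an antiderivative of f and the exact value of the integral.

Antiderivative: F(t) = -log(t - 4)/5 + log(t - 3/2)/5; value = -log(7/2)/5 - log(3/2)/5 + log(4)/5

The denominator factors as (t - 4)*(2*t - 3); partial fractions split f into directly integrable pieces: 2/(5*(2*t - 3)) - 1/(5*(t - 4)).
F(t) = -log(t - 4)/5 + log(t - 3/2)/5 is an antiderivative of f.
Check: d/dt[-log(t - 4)/5 + log(t - 3/2)/5] = -1/(2*t**2 - 11*t + 12) = f(t).
F(11/2) = -log(3/2)/5 + log(4)/5; F(5) = log(7/2)/5.
Integral = F(11/2) - F(5) = -log(7/2)/5 - log(3/2)/5 + log(4)/5.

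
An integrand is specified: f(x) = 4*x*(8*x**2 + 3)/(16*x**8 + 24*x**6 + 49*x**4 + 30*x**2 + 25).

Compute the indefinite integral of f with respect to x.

F(x) = -1/(2*x**4 + 3*x**2/2 + 5/2) + C

f matches the chain-rule pattern g'(h)*h' with inner function h(x) = 2*x**4 + 3*x**2/2 + 5/2; substituting u = h(x) collapses the integral.
Check: d/dx[-1/(2*x**4 + 3*x**2/2 + 5/2)] = (32*x**3 + 12*x)/(16*x**8 + 24*x**6 + 49*x**4 + 30*x**2 + 25), which equals f(x).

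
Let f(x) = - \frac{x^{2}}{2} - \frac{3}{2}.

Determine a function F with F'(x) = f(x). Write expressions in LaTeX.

Any candidate F(x) must reproduce f(x) exactly when differentiated.
Check: d/dx[\frac{x \left(- x^{2} - 9\right)}{6}] = - \frac{x^{2}}{2} - \frac{3}{2} = f(x).

An antiderivative is F(x) = \frac{x \left(- x^{2} - 9\right)}{6}.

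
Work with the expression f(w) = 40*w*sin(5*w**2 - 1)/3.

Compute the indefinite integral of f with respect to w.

F(w) = -4*cos(5*w**2 - 1)/3 + C

f matches the chain-rule pattern g'(h)*h' with inner function h(w) = 5*w**2 - 1; substituting u = h(w) collapses the integral.
Check: d/dw[-4*cos(5*w**2 - 1)/3] = 40*w*sin(5*w**2 - 1)/3 = f(w).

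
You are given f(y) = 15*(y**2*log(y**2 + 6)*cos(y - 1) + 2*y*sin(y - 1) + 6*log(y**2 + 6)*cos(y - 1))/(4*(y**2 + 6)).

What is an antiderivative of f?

Recognize the product-rule pattern: f = u'v + uv' with u = 15*log(y**2 + 6)/4, v = sin(y - 1), so integration by parts undoes it.
Check: d/dy[15*log(y**2 + 6)*sin(y - 1)/4] = (15*y**2*log(y**2 + 6)*cos(y - 1) + 30*y*sin(y - 1) + 90*log(y**2 + 6)*cos(y - 1))/(4*y**2 + 24), which equals f(y).

An antiderivative is F(y) = 15*log(y**2 + 6)*sin(y - 1)/4.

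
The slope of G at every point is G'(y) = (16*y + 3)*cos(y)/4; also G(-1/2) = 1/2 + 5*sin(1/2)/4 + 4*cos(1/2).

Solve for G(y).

Since d/dy undoes antidifferentiation here, G(y) must give back the stated G'(y).
A general antiderivative is 4*y*sin(y) + 3*sin(y)/4 + 4*cos(y) + C.
The condition gives C = 1/2 + 5*sin(1/2)/4 + 4*cos(1/2) - (5*sin(1/2)/4 + 4*cos(1/2)) = 1/2.
So G(y) = (16*y*sin(y) + 3*sin(y) + 16*cos(y) + 2)/4.
Check: d/dy[(16*y*sin(y) + 3*sin(y) + 16*cos(y) + 2)/4] = 4*y*cos(y) + 3*cos(y)/4, which equals G'(y).

G(y) = (16*y*sin(y) + 3*sin(y) + 16*cos(y) + 2)/4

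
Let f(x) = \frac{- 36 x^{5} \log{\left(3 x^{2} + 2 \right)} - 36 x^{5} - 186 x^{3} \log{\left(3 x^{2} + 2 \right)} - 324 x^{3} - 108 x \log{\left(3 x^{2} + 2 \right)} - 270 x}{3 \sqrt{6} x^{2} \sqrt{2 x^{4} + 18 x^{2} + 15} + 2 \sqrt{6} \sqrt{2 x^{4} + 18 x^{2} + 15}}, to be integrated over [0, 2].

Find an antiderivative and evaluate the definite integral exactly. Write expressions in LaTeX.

Recognize the product-rule pattern: f = u'v + uv' with u = - 3 \sqrt{\frac{x^{4}}{3} + 3 x^{2} + \frac{5}{2}}, v = \log{\left(3 x^{2} + 2 \right)}, so integration by parts undoes it.
F(x) = - \frac{\sqrt{6} \sqrt{2 x^{4} + 18 x^{2} + 15} \log{\left(3 x^{2} + 2 \right)}}{2} is an antiderivative of f.
Check: d/dx[- \frac{\sqrt{6} \sqrt{2 x^{4} + 18 x^{2} + 15} \log{\left(3 x^{2} + 2 \right)}}{2}] = \frac{- 6 \sqrt{6} x^{5} \log{\left(3 x^{2} + 2 \right)} - 6 \sqrt{6} x^{5} - 31 \sqrt{6} x^{3} \log{\left(3 x^{2} + 2 \right)} - 54 \sqrt{6} x^{3} - 18 \sqrt{6} x \log{\left(3 x^{2} + 2 \right)} - 45 \sqrt{6} x}{3 x^{2} \sqrt{2 x^{4} + 18 x^{2} + 15} + 2 \sqrt{2 x^{4} + 18 x^{2} + 15}}, which equals f(x).
F(2) = - \frac{\sqrt{714} \log{\left(14 \right)}}{2}; F(0) = - \frac{3 \sqrt{10} \log{\left(2 \right)}}{2}.
Integral = F(2) - F(0) = - \frac{\sqrt{714} \log{\left(14 \right)}}{2} + \frac{3 \sqrt{10} \log{\left(2 \right)}}{2}.

Antiderivative: F(x) = - \frac{\sqrt{6} \sqrt{2 x^{4} + 18 x^{2} + 15} \log{\left(3 x^{2} + 2 \right)}}{2}; value = - \frac{\sqrt{714} \log{\left(14 \right)}}{2} + \frac{3 \sqrt{10} \log{\left(2 \right)}}{2}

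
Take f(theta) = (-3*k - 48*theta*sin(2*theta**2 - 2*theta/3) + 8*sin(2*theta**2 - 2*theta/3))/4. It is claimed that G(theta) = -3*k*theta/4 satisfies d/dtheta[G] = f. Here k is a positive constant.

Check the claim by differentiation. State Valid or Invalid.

Invalid: d/dtheta[G] - f = 12*theta*sin(2*theta**2 - 2*theta/3) - 2*sin(2*theta**2 - 2*theta/3), which is not 0.

d/dtheta[G] = -3*k/4
d/dtheta[G] - f(theta) = 12*theta*sin(2*theta**2 - 2*theta/3) - 2*sin(2*theta**2 - 2*theta/3) != 0.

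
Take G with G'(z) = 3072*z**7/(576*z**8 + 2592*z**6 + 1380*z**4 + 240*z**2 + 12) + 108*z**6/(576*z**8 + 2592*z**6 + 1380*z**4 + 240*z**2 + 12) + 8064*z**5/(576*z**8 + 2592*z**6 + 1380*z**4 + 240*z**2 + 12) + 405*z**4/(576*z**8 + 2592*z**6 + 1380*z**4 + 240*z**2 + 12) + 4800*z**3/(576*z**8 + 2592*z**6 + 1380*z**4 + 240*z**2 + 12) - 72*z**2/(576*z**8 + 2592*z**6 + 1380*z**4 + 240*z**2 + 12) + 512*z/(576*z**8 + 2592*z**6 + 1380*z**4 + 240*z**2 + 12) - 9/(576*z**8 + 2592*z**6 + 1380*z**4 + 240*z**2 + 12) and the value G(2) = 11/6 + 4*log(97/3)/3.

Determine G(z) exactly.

Integrate term by term and add the pieces.
A general antiderivative is (-3*z/4 - 4/3)/(4*z**2 + 1) + 4*log(z**4 + 4*z**2 + 1/3)/3 + C.
The condition gives C = 11/6 + 4*log(97/3)/3 - (-1/6 + 4*log(97/3)/3) = 2.
So G(z) = (96*z**2 - 9*z + 16*(4*z**2 + 1)*log(z**4 + 4*z**2 + 1/3) + 8)/(12*(4*z**2 + 1)).
Check: d/dz[(96*z**2 - 9*z + 16*(4*z**2 + 1)*log(z**4 + 4*z**2 + 1/3) + 8)/(12*(4*z**2 + 1))] = (3072*z**7 + 108*z**6 + 8064*z**5 + 405*z**4 + 4800*z**3 - 72*z**2 + 512*z - 9)/(576*z**8 + 2592*z**6 + 1380*z**4 + 240*z**2 + 12), which equals G'(z).

G(z) = (96*z**2 - 9*z + 16*(4*z**2 + 1)*log(z**4 + 4*z**2 + 1/3) + 8)/(12*(4*z**2 + 1))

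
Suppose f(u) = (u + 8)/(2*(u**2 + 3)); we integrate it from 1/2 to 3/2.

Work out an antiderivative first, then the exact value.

An antiderivative F(u) passes only if d/du[F] lands on f(u) exactly.
F(u) = (3*log(u**2 + 3) + 16*sqrt(3)*atan(sqrt(3)*u/3))/12 is an antiderivative of f.
Check: d/du[(3*log(u**2 + 3) + 16*sqrt(3)*atan(sqrt(3)*u/3))/12] = (u + 8)/(2*u**2 + 6), which equals f(u).
F(3/2) = log(21/4)/4 + 4*sqrt(3)*atan(sqrt(3)/2)/3; F(1/2) = log(13/4)/4 + 4*sqrt(3)*atan(sqrt(3)/6)/3.
Integral = F(3/2) - F(1/2) = -4*sqrt(3)*atan(sqrt(3)/6)/3 - log(13/4)/4 + log(21/4)/4 + 4*sqrt(3)*atan(sqrt(3)/2)/3.

Antiderivative: F(u) = (3*log(u**2 + 3) + 16*sqrt(3)*atan(sqrt(3)*u/3))/12; value = -4*sqrt(3)*atan(sqrt(3)/6)/3 - log(13/4)/4 + log(21/4)/4 + 4*sqrt(3)*atan(sqrt(3)/2)/3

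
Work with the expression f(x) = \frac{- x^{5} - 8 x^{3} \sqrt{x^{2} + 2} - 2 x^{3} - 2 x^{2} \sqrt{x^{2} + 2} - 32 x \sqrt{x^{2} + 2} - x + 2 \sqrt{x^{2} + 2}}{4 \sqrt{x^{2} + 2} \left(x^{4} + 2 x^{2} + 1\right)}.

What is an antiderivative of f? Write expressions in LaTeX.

An antiderivative is F(x) = \frac{2 x - \left(x^{2} + 1\right) \sqrt{x^{2} + 2} - 2 \left(x^{2} + 1\right) \log{\left(x^{4} + 2 x^{2} + 1 \right)} + 12}{4 \left(x^{2} + 1\right)}.

Whatever form F(x) takes, F'(x) = f(x) is non-negotiable.
Check: d/dx[\frac{2 x - \left(x^{2} + 1\right) \sqrt{x^{2} + 2} - 2 \left(x^{2} + 1\right) \log{\left(x^{4} + 2 x^{2} + 1 \right)} + 12}{4 \left(x^{2} + 1\right)}] = \frac{- x^{5} - 8 x^{3} \sqrt{x^{2} + 2} - 2 x^{3} - 2 x^{2} \sqrt{x^{2} + 2} - 32 x \sqrt{x^{2} + 2} - x + 2 \sqrt{x^{2} + 2}}{4 x^{4} \sqrt{x^{2} + 2} + 8 x^{2} \sqrt{x^{2} + 2} + 4 \sqrt{x^{2} + 2}}, which equals f(x).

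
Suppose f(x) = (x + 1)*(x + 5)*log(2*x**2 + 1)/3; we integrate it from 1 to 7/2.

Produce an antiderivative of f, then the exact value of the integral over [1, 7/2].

Antiderivative: F(x) = x**3*log(2*x**2 + 1)/9 - 2*x**3/27 + x**2*log(2*x**2 + 1) - x**2 + 5*x*log(2*x**2 + 1)/3 - 29*x/9 + log(x**2 + 1/2)/2 + 29*sqrt(2)*atan(sqrt(2)*x)/18; value = -605/27 - 25*log(3)/9 - 29*sqrt(2)*atan(sqrt(2))/18 - log(3/2)/2 + log(51/4)/2 + 29*sqrt(2)*atan(7*sqrt(2)/2)/18 + 1645*log(51/2)/72

A first test for any F(x): its x-derivative must equal f(x) identically.
F(x) = x**3*log(2*x**2 + 1)/9 - 2*x**3/27 + x**2*log(2*x**2 + 1) - x**2 + 5*x*log(2*x**2 + 1)/3 - 29*x/9 + log(x**2 + 1/2)/2 + 29*sqrt(2)*atan(sqrt(2)*x)/18 is an antiderivative of f.
Check: d/dx[x**3*log(2*x**2 + 1)/9 - 2*x**3/27 + x**2*log(2*x**2 + 1) - x**2 + 5*x*log(2*x**2 + 1)/3 - 29*x/9 + log(x**2 + 1/2)/2 + 29*sqrt(2)*atan(sqrt(2)*x)/18] = x**2*log(2*x**2 + 1)/3 + 2*x*log(2*x**2 + 1) + 5*log(2*x**2 + 1)/3, which equals f(x).
F(7/2) = -721/27 + log(51/4)/2 + 29*sqrt(2)*atan(7*sqrt(2)/2)/18 + 1645*log(51/2)/72; F(1) = -116/27 + log(3/2)/2 + 29*sqrt(2)*atan(sqrt(2))/18 + 25*log(3)/9.
Integral = F(7/2) - F(1) = -605/27 - 25*log(3)/9 - 29*sqrt(2)*atan(sqrt(2))/18 - log(3/2)/2 + log(51/4)/2 + 29*sqrt(2)*atan(7*sqrt(2)/2)/18 + 1645*log(51/2)/72.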